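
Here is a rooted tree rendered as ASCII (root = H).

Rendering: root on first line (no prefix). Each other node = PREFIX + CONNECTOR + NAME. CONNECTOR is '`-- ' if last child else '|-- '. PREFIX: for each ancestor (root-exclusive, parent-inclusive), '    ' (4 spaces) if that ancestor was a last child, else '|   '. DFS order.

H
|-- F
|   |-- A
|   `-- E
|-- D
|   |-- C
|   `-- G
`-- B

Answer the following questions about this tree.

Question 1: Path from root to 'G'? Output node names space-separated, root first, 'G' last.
Walk down from root: H -> D -> G

Answer: H D G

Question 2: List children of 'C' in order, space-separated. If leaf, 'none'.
Node C's children (from adjacency): (leaf)

Answer: none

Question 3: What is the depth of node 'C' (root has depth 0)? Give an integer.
Answer: 2

Derivation:
Path from root to C: H -> D -> C
Depth = number of edges = 2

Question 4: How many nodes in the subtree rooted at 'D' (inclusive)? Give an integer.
Answer: 3

Derivation:
Subtree rooted at D contains: C, D, G
Count = 3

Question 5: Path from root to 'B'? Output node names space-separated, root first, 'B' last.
Walk down from root: H -> B

Answer: H B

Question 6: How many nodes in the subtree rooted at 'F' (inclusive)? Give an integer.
Answer: 3

Derivation:
Subtree rooted at F contains: A, E, F
Count = 3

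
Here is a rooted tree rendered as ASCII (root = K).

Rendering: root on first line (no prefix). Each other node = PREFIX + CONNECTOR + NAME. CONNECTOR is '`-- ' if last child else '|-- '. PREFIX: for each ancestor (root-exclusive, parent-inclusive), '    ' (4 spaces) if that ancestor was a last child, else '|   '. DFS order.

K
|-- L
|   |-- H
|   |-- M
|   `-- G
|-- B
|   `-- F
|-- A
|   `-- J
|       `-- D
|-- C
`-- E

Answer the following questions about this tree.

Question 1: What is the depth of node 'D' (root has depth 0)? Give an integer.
Path from root to D: K -> A -> J -> D
Depth = number of edges = 3

Answer: 3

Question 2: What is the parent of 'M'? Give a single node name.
Answer: L

Derivation:
Scan adjacency: M appears as child of L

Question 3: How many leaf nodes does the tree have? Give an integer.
Answer: 7

Derivation:
Leaves (nodes with no children): C, D, E, F, G, H, M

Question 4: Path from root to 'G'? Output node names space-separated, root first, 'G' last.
Answer: K L G

Derivation:
Walk down from root: K -> L -> G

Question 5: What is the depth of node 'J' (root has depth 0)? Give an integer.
Answer: 2

Derivation:
Path from root to J: K -> A -> J
Depth = number of edges = 2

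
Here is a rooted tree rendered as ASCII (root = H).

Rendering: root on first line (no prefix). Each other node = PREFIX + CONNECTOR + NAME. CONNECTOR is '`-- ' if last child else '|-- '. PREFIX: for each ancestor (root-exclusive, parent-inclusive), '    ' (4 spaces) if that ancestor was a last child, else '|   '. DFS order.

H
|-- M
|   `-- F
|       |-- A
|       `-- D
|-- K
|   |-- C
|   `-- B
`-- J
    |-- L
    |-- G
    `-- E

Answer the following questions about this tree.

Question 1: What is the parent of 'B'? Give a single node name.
Answer: K

Derivation:
Scan adjacency: B appears as child of K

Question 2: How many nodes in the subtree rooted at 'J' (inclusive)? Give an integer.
Answer: 4

Derivation:
Subtree rooted at J contains: E, G, J, L
Count = 4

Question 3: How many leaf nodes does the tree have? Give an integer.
Leaves (nodes with no children): A, B, C, D, E, G, L

Answer: 7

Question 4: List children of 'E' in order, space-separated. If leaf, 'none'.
Node E's children (from adjacency): (leaf)

Answer: none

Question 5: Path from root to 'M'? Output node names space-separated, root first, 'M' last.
Answer: H M

Derivation:
Walk down from root: H -> M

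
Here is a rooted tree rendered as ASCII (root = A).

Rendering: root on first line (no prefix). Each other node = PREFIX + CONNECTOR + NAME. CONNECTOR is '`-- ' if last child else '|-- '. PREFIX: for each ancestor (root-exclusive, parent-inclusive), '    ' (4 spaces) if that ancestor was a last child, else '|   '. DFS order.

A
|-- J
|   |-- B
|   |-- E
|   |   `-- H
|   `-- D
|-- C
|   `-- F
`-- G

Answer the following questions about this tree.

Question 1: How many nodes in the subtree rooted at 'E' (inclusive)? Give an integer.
Subtree rooted at E contains: E, H
Count = 2

Answer: 2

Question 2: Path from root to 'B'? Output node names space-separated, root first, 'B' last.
Answer: A J B

Derivation:
Walk down from root: A -> J -> B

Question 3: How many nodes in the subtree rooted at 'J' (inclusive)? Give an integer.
Answer: 5

Derivation:
Subtree rooted at J contains: B, D, E, H, J
Count = 5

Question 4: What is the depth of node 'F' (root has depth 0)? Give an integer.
Path from root to F: A -> C -> F
Depth = number of edges = 2

Answer: 2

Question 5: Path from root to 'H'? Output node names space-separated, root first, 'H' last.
Answer: A J E H

Derivation:
Walk down from root: A -> J -> E -> H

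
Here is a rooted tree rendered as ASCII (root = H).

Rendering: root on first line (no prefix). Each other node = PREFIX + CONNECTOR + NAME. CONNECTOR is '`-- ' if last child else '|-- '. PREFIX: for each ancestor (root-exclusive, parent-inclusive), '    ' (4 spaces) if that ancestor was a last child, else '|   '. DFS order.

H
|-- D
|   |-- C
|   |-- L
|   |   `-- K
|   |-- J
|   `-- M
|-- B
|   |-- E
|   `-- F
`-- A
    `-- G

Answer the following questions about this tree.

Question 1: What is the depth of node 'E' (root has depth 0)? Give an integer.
Answer: 2

Derivation:
Path from root to E: H -> B -> E
Depth = number of edges = 2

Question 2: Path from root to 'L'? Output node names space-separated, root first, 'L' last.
Walk down from root: H -> D -> L

Answer: H D L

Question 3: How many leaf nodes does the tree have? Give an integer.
Answer: 7

Derivation:
Leaves (nodes with no children): C, E, F, G, J, K, M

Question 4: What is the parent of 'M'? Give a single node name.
Scan adjacency: M appears as child of D

Answer: D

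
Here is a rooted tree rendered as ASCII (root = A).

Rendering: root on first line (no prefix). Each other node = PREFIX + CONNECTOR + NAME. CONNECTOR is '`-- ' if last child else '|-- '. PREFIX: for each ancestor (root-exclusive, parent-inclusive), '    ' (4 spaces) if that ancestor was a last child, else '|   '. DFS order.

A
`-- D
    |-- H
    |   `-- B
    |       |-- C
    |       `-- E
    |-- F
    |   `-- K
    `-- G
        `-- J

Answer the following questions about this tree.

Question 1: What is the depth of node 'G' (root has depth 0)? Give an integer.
Answer: 2

Derivation:
Path from root to G: A -> D -> G
Depth = number of edges = 2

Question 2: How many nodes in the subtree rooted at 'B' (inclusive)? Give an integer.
Answer: 3

Derivation:
Subtree rooted at B contains: B, C, E
Count = 3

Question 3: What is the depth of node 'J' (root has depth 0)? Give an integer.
Path from root to J: A -> D -> G -> J
Depth = number of edges = 3

Answer: 3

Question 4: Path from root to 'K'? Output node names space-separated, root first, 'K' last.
Walk down from root: A -> D -> F -> K

Answer: A D F K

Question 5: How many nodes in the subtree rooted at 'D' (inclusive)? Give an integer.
Answer: 9

Derivation:
Subtree rooted at D contains: B, C, D, E, F, G, H, J, K
Count = 9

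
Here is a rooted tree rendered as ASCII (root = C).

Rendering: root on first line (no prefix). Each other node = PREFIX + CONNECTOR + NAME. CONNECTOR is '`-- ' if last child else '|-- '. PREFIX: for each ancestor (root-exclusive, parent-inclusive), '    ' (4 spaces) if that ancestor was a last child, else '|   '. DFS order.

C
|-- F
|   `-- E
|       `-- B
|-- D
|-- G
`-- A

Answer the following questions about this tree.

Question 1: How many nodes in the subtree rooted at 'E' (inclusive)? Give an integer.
Subtree rooted at E contains: B, E
Count = 2

Answer: 2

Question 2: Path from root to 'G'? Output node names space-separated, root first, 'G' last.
Walk down from root: C -> G

Answer: C G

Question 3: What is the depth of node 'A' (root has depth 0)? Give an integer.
Path from root to A: C -> A
Depth = number of edges = 1

Answer: 1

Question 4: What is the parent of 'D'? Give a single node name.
Answer: C

Derivation:
Scan adjacency: D appears as child of C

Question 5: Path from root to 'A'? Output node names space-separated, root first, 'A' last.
Answer: C A

Derivation:
Walk down from root: C -> A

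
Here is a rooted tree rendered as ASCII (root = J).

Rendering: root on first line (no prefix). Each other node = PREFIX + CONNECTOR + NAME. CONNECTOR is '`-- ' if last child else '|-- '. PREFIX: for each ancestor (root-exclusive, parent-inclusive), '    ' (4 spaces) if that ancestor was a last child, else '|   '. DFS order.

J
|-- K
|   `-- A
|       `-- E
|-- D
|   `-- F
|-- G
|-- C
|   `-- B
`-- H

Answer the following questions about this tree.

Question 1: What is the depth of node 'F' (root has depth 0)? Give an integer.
Path from root to F: J -> D -> F
Depth = number of edges = 2

Answer: 2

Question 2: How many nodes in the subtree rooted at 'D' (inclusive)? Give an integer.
Subtree rooted at D contains: D, F
Count = 2

Answer: 2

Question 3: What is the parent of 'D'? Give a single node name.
Scan adjacency: D appears as child of J

Answer: J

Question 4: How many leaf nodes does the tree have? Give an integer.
Leaves (nodes with no children): B, E, F, G, H

Answer: 5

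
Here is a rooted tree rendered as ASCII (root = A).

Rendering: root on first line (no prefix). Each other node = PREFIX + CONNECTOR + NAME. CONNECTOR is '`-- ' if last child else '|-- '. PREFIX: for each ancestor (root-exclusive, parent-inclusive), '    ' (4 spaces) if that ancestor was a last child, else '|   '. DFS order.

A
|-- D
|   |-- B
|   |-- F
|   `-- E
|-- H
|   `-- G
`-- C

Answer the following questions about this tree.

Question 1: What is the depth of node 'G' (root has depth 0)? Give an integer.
Path from root to G: A -> H -> G
Depth = number of edges = 2

Answer: 2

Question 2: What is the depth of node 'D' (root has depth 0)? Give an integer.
Answer: 1

Derivation:
Path from root to D: A -> D
Depth = number of edges = 1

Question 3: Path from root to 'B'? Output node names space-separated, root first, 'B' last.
Answer: A D B

Derivation:
Walk down from root: A -> D -> B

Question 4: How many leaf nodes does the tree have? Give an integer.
Answer: 5

Derivation:
Leaves (nodes with no children): B, C, E, F, G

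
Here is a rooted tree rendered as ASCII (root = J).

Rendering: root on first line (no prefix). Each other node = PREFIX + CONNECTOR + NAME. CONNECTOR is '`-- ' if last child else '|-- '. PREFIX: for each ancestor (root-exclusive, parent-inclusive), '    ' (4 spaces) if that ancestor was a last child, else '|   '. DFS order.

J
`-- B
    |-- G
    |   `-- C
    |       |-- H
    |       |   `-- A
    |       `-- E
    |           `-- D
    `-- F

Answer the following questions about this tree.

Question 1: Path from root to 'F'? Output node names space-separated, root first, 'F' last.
Walk down from root: J -> B -> F

Answer: J B F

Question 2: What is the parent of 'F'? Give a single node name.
Answer: B

Derivation:
Scan adjacency: F appears as child of B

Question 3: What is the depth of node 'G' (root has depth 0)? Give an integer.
Answer: 2

Derivation:
Path from root to G: J -> B -> G
Depth = number of edges = 2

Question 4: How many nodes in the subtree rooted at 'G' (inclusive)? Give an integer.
Subtree rooted at G contains: A, C, D, E, G, H
Count = 6

Answer: 6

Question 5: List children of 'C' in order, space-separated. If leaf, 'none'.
Node C's children (from adjacency): H, E

Answer: H E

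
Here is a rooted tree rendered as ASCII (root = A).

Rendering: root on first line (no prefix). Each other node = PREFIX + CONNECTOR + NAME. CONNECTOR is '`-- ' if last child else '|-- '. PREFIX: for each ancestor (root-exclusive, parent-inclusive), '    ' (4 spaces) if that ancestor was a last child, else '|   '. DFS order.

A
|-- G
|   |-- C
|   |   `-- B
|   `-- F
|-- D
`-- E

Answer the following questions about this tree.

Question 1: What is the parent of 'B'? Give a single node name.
Scan adjacency: B appears as child of C

Answer: C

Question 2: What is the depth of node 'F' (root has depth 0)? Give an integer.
Path from root to F: A -> G -> F
Depth = number of edges = 2

Answer: 2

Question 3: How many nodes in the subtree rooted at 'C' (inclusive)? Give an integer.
Subtree rooted at C contains: B, C
Count = 2

Answer: 2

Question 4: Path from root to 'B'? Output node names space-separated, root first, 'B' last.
Answer: A G C B

Derivation:
Walk down from root: A -> G -> C -> B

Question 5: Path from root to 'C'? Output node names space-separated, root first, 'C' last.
Walk down from root: A -> G -> C

Answer: A G C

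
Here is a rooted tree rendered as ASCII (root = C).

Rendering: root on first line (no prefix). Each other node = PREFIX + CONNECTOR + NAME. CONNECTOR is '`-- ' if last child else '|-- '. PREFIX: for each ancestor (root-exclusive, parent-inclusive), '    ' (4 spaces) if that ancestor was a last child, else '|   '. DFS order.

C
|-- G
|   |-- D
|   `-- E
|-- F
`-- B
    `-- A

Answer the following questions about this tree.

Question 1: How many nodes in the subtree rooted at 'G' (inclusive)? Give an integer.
Subtree rooted at G contains: D, E, G
Count = 3

Answer: 3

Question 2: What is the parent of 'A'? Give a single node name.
Scan adjacency: A appears as child of B

Answer: B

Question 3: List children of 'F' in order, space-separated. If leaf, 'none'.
Node F's children (from adjacency): (leaf)

Answer: none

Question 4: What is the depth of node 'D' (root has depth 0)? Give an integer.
Path from root to D: C -> G -> D
Depth = number of edges = 2

Answer: 2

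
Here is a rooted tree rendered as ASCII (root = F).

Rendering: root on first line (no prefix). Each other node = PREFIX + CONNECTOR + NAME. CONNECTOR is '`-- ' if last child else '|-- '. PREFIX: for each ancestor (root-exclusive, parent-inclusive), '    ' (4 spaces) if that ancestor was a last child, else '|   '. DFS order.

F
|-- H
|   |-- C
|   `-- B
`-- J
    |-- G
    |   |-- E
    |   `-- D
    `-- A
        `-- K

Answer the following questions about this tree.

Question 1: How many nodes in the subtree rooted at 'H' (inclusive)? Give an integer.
Answer: 3

Derivation:
Subtree rooted at H contains: B, C, H
Count = 3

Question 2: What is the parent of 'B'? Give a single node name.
Scan adjacency: B appears as child of H

Answer: H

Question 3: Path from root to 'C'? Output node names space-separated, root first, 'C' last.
Walk down from root: F -> H -> C

Answer: F H C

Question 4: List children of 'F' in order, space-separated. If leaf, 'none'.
Answer: H J

Derivation:
Node F's children (from adjacency): H, J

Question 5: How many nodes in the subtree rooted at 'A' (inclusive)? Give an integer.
Subtree rooted at A contains: A, K
Count = 2

Answer: 2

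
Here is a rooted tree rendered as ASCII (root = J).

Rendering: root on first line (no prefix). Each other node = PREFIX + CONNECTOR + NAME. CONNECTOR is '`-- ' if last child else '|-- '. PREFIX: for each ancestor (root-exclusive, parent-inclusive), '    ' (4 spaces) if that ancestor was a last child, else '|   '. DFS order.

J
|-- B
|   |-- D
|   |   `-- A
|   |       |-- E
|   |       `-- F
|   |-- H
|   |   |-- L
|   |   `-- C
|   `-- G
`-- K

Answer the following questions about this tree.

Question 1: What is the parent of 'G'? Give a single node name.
Scan adjacency: G appears as child of B

Answer: B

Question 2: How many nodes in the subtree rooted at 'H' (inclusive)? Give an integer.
Answer: 3

Derivation:
Subtree rooted at H contains: C, H, L
Count = 3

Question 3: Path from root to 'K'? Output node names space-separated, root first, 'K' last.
Answer: J K

Derivation:
Walk down from root: J -> K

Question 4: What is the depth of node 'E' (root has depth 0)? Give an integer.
Path from root to E: J -> B -> D -> A -> E
Depth = number of edges = 4

Answer: 4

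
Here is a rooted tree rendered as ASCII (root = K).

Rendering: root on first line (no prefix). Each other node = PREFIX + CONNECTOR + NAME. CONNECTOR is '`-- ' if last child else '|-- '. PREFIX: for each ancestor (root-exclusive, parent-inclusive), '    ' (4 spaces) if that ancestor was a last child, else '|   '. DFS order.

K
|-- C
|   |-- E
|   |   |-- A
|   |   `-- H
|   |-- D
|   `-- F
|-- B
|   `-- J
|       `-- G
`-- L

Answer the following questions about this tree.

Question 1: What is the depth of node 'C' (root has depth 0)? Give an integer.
Answer: 1

Derivation:
Path from root to C: K -> C
Depth = number of edges = 1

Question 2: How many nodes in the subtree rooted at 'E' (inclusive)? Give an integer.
Subtree rooted at E contains: A, E, H
Count = 3

Answer: 3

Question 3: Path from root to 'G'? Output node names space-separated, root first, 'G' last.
Answer: K B J G

Derivation:
Walk down from root: K -> B -> J -> G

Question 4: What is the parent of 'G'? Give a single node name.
Scan adjacency: G appears as child of J

Answer: J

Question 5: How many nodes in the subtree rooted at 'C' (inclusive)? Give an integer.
Subtree rooted at C contains: A, C, D, E, F, H
Count = 6

Answer: 6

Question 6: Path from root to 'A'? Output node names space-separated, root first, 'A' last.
Answer: K C E A

Derivation:
Walk down from root: K -> C -> E -> A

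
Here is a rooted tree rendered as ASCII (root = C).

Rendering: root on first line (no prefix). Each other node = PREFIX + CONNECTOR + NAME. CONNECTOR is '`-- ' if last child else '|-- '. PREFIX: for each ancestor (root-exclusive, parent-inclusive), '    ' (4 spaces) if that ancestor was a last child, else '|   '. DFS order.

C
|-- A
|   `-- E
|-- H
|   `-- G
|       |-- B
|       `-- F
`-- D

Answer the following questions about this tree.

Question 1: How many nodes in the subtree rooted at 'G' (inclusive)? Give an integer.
Answer: 3

Derivation:
Subtree rooted at G contains: B, F, G
Count = 3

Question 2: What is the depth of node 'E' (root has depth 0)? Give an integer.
Path from root to E: C -> A -> E
Depth = number of edges = 2

Answer: 2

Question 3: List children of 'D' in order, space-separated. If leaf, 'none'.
Answer: none

Derivation:
Node D's children (from adjacency): (leaf)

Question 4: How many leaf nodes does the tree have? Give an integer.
Answer: 4

Derivation:
Leaves (nodes with no children): B, D, E, F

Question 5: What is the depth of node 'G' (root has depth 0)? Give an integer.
Answer: 2

Derivation:
Path from root to G: C -> H -> G
Depth = number of edges = 2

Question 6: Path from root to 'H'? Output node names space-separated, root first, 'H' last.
Answer: C H

Derivation:
Walk down from root: C -> H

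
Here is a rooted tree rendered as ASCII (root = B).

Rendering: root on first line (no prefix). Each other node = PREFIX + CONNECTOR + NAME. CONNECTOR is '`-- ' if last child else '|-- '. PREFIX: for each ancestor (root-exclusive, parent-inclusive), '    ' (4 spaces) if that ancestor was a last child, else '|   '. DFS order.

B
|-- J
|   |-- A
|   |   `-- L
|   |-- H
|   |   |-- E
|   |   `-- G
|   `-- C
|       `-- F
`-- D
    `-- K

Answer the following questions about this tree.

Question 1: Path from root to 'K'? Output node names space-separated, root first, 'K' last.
Answer: B D K

Derivation:
Walk down from root: B -> D -> K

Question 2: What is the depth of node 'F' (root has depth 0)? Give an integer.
Answer: 3

Derivation:
Path from root to F: B -> J -> C -> F
Depth = number of edges = 3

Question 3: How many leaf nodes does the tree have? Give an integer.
Answer: 5

Derivation:
Leaves (nodes with no children): E, F, G, K, L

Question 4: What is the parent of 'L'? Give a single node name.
Scan adjacency: L appears as child of A

Answer: A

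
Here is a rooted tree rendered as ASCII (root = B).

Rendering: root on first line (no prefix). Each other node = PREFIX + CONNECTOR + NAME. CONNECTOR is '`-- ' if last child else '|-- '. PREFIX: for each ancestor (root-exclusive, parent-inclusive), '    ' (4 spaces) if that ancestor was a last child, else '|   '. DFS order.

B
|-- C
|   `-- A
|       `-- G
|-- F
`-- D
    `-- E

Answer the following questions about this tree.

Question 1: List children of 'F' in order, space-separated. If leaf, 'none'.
Node F's children (from adjacency): (leaf)

Answer: none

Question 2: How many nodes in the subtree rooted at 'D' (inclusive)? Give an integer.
Subtree rooted at D contains: D, E
Count = 2

Answer: 2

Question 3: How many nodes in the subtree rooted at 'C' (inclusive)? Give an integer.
Subtree rooted at C contains: A, C, G
Count = 3

Answer: 3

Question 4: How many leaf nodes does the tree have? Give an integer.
Leaves (nodes with no children): E, F, G

Answer: 3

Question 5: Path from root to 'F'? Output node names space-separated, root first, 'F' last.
Walk down from root: B -> F

Answer: B F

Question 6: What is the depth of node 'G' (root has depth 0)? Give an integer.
Answer: 3

Derivation:
Path from root to G: B -> C -> A -> G
Depth = number of edges = 3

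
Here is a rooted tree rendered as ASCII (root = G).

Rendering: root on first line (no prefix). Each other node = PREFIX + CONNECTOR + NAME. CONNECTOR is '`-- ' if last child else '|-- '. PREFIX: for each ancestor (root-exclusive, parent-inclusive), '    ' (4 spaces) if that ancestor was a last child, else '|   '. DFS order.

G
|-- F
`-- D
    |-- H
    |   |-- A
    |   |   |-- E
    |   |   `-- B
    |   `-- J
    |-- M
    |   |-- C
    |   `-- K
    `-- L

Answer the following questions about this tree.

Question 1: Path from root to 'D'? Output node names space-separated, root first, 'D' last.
Walk down from root: G -> D

Answer: G D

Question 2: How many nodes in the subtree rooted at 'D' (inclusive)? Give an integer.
Answer: 10

Derivation:
Subtree rooted at D contains: A, B, C, D, E, H, J, K, L, M
Count = 10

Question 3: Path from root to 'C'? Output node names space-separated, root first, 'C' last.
Walk down from root: G -> D -> M -> C

Answer: G D M C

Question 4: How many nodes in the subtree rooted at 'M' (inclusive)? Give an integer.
Subtree rooted at M contains: C, K, M
Count = 3

Answer: 3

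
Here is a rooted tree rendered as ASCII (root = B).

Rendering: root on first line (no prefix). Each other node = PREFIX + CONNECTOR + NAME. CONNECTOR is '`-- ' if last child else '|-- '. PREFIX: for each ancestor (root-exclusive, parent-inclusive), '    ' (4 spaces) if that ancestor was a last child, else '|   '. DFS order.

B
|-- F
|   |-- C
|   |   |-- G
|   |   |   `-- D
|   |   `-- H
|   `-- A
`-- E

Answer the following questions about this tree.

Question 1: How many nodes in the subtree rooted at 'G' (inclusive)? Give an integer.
Answer: 2

Derivation:
Subtree rooted at G contains: D, G
Count = 2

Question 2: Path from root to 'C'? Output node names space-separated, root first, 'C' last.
Answer: B F C

Derivation:
Walk down from root: B -> F -> C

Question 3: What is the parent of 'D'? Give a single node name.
Scan adjacency: D appears as child of G

Answer: G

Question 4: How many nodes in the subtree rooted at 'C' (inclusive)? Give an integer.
Answer: 4

Derivation:
Subtree rooted at C contains: C, D, G, H
Count = 4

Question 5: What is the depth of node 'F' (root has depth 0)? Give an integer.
Path from root to F: B -> F
Depth = number of edges = 1

Answer: 1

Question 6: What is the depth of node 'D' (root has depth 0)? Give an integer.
Path from root to D: B -> F -> C -> G -> D
Depth = number of edges = 4

Answer: 4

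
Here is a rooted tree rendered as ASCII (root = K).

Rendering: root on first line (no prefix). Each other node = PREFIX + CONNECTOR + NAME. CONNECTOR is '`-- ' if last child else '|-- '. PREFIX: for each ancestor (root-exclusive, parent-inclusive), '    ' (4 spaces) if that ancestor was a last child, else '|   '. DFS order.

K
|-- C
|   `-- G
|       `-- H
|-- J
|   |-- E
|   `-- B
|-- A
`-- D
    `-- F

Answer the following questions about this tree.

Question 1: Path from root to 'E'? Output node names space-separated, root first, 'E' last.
Walk down from root: K -> J -> E

Answer: K J E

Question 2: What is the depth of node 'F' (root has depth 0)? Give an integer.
Answer: 2

Derivation:
Path from root to F: K -> D -> F
Depth = number of edges = 2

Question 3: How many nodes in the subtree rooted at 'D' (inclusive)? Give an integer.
Subtree rooted at D contains: D, F
Count = 2

Answer: 2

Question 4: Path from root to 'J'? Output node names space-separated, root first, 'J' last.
Walk down from root: K -> J

Answer: K J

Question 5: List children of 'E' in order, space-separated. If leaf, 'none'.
Node E's children (from adjacency): (leaf)

Answer: none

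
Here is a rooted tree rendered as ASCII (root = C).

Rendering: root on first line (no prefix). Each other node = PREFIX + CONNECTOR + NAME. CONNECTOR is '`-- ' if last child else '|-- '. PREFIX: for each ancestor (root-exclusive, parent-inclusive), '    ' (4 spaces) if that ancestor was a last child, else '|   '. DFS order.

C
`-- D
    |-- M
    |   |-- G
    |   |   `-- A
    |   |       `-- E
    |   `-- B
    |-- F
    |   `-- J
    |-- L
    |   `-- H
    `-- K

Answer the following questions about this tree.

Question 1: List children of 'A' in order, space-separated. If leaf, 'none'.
Node A's children (from adjacency): E

Answer: E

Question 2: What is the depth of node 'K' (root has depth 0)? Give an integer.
Answer: 2

Derivation:
Path from root to K: C -> D -> K
Depth = number of edges = 2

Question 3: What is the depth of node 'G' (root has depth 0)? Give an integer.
Answer: 3

Derivation:
Path from root to G: C -> D -> M -> G
Depth = number of edges = 3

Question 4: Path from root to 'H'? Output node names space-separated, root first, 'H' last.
Answer: C D L H

Derivation:
Walk down from root: C -> D -> L -> H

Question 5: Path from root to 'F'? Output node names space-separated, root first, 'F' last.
Walk down from root: C -> D -> F

Answer: C D F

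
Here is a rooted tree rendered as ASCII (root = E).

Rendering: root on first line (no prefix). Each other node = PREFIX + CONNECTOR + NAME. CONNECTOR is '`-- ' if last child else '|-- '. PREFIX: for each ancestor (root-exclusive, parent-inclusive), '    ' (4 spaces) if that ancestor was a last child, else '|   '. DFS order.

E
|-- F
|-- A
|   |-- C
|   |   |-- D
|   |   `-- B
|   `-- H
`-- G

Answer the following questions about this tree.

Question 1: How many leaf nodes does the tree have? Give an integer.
Leaves (nodes with no children): B, D, F, G, H

Answer: 5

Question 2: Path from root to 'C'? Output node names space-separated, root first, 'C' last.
Walk down from root: E -> A -> C

Answer: E A C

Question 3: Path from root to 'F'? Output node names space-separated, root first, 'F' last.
Answer: E F

Derivation:
Walk down from root: E -> F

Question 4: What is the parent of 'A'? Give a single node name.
Answer: E

Derivation:
Scan adjacency: A appears as child of E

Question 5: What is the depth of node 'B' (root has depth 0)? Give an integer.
Answer: 3

Derivation:
Path from root to B: E -> A -> C -> B
Depth = number of edges = 3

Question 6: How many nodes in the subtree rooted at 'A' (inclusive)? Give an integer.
Answer: 5

Derivation:
Subtree rooted at A contains: A, B, C, D, H
Count = 5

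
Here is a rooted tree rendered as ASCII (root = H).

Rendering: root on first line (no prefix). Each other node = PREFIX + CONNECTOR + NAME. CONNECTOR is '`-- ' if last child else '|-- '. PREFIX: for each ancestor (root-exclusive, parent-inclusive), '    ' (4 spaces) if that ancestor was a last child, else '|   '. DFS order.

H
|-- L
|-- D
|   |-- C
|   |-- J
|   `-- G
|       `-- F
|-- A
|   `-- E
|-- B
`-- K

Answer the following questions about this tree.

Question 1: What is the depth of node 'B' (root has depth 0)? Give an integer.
Path from root to B: H -> B
Depth = number of edges = 1

Answer: 1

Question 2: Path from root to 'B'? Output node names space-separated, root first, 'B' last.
Answer: H B

Derivation:
Walk down from root: H -> B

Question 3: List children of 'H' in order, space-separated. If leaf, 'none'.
Node H's children (from adjacency): L, D, A, B, K

Answer: L D A B K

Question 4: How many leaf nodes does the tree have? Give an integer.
Leaves (nodes with no children): B, C, E, F, J, K, L

Answer: 7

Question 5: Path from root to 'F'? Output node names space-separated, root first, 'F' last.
Walk down from root: H -> D -> G -> F

Answer: H D G F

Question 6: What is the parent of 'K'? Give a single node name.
Scan adjacency: K appears as child of H

Answer: H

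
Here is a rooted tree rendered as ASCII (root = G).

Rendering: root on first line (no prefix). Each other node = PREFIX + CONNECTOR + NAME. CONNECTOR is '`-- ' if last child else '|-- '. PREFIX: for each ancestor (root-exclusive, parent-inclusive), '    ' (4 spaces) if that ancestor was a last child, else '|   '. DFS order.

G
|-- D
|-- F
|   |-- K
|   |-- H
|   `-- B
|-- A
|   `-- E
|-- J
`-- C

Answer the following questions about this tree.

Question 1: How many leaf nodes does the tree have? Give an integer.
Answer: 7

Derivation:
Leaves (nodes with no children): B, C, D, E, H, J, K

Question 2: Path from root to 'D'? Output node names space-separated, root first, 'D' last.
Answer: G D

Derivation:
Walk down from root: G -> D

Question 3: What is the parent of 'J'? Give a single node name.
Scan adjacency: J appears as child of G

Answer: G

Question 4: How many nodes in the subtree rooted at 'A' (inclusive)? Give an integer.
Subtree rooted at A contains: A, E
Count = 2

Answer: 2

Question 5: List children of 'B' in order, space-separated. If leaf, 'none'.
Node B's children (from adjacency): (leaf)

Answer: none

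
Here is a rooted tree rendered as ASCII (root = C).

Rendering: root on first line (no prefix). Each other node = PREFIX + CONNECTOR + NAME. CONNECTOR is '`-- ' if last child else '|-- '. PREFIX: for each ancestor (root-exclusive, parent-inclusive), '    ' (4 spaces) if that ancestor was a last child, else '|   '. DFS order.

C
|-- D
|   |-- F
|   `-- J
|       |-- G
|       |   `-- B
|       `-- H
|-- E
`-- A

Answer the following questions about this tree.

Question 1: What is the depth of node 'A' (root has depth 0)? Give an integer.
Answer: 1

Derivation:
Path from root to A: C -> A
Depth = number of edges = 1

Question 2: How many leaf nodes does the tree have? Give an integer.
Leaves (nodes with no children): A, B, E, F, H

Answer: 5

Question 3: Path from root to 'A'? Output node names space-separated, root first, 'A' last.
Answer: C A

Derivation:
Walk down from root: C -> A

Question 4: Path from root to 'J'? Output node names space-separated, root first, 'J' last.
Answer: C D J

Derivation:
Walk down from root: C -> D -> J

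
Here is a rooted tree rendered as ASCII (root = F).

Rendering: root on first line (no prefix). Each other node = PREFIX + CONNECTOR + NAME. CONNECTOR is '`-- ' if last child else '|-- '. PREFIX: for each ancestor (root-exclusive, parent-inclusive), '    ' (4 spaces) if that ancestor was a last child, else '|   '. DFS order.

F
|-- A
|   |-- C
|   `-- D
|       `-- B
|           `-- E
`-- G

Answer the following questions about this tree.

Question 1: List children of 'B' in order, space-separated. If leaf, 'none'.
Answer: E

Derivation:
Node B's children (from adjacency): E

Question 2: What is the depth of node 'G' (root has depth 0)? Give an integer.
Path from root to G: F -> G
Depth = number of edges = 1

Answer: 1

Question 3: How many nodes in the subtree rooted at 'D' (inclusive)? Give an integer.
Subtree rooted at D contains: B, D, E
Count = 3

Answer: 3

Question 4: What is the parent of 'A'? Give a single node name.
Scan adjacency: A appears as child of F

Answer: F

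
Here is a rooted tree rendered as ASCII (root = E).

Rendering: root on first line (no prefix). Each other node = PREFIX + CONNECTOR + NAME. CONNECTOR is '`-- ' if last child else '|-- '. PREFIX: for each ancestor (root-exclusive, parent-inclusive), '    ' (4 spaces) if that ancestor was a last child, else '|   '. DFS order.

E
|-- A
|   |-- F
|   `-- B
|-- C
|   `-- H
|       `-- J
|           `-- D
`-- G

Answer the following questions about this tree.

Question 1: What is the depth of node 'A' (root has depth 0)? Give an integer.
Answer: 1

Derivation:
Path from root to A: E -> A
Depth = number of edges = 1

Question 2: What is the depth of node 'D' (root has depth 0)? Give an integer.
Answer: 4

Derivation:
Path from root to D: E -> C -> H -> J -> D
Depth = number of edges = 4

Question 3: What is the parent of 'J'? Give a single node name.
Scan adjacency: J appears as child of H

Answer: H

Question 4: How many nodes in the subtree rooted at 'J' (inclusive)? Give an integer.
Answer: 2

Derivation:
Subtree rooted at J contains: D, J
Count = 2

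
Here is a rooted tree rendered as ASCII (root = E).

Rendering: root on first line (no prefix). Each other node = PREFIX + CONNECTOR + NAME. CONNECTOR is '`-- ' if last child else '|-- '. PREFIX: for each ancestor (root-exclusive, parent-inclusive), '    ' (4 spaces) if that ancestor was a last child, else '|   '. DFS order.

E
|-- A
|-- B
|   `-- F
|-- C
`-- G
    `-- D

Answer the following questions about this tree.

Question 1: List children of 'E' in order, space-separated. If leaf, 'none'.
Answer: A B C G

Derivation:
Node E's children (from adjacency): A, B, C, G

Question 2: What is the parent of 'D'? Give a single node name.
Answer: G

Derivation:
Scan adjacency: D appears as child of G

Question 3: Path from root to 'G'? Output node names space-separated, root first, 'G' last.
Walk down from root: E -> G

Answer: E G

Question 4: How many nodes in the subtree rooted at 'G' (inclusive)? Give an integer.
Subtree rooted at G contains: D, G
Count = 2

Answer: 2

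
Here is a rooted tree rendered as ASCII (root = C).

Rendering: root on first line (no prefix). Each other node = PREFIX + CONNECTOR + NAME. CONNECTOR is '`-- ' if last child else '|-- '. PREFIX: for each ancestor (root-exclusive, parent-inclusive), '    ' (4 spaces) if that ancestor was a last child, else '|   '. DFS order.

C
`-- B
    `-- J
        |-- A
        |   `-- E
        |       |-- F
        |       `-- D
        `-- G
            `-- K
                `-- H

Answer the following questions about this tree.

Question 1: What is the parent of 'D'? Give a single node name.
Scan adjacency: D appears as child of E

Answer: E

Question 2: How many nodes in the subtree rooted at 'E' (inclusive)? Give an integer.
Subtree rooted at E contains: D, E, F
Count = 3

Answer: 3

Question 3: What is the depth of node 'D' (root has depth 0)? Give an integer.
Path from root to D: C -> B -> J -> A -> E -> D
Depth = number of edges = 5

Answer: 5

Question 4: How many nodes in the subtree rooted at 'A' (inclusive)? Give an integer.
Answer: 4

Derivation:
Subtree rooted at A contains: A, D, E, F
Count = 4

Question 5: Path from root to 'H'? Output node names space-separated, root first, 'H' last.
Answer: C B J G K H

Derivation:
Walk down from root: C -> B -> J -> G -> K -> H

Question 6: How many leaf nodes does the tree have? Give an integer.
Answer: 3

Derivation:
Leaves (nodes with no children): D, F, H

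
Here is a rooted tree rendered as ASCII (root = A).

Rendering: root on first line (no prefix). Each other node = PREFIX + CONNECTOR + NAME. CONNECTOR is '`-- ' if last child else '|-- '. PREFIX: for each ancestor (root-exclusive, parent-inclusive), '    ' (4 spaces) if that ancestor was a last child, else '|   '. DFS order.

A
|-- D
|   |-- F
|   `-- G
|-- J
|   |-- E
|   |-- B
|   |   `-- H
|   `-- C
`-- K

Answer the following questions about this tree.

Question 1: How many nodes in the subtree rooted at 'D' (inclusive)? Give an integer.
Subtree rooted at D contains: D, F, G
Count = 3

Answer: 3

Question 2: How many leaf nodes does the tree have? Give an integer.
Leaves (nodes with no children): C, E, F, G, H, K

Answer: 6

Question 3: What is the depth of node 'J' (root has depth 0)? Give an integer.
Path from root to J: A -> J
Depth = number of edges = 1

Answer: 1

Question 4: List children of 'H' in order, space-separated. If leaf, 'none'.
Answer: none

Derivation:
Node H's children (from adjacency): (leaf)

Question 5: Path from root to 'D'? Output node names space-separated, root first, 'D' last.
Answer: A D

Derivation:
Walk down from root: A -> D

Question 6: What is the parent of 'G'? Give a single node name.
Answer: D

Derivation:
Scan adjacency: G appears as child of D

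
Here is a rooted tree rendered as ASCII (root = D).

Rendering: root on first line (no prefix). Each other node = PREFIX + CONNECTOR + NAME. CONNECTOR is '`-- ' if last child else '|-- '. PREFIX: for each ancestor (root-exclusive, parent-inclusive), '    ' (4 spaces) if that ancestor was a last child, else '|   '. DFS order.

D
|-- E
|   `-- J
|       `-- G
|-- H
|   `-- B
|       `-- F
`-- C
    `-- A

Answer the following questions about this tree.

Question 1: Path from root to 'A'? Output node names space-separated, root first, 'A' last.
Walk down from root: D -> C -> A

Answer: D C A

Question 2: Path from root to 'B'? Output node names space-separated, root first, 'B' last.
Answer: D H B

Derivation:
Walk down from root: D -> H -> B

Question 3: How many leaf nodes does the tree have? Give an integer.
Answer: 3

Derivation:
Leaves (nodes with no children): A, F, G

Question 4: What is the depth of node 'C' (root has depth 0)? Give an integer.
Answer: 1

Derivation:
Path from root to C: D -> C
Depth = number of edges = 1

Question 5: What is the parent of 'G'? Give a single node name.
Answer: J

Derivation:
Scan adjacency: G appears as child of J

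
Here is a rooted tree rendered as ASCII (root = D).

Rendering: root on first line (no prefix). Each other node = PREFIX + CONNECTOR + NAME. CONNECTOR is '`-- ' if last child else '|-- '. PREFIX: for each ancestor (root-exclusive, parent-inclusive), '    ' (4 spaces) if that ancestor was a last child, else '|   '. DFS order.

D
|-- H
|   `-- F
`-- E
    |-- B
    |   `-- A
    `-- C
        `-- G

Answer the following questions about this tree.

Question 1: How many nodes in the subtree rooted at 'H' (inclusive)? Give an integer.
Subtree rooted at H contains: F, H
Count = 2

Answer: 2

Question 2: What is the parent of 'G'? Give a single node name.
Scan adjacency: G appears as child of C

Answer: C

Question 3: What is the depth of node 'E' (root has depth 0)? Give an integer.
Answer: 1

Derivation:
Path from root to E: D -> E
Depth = number of edges = 1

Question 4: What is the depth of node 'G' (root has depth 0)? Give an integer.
Answer: 3

Derivation:
Path from root to G: D -> E -> C -> G
Depth = number of edges = 3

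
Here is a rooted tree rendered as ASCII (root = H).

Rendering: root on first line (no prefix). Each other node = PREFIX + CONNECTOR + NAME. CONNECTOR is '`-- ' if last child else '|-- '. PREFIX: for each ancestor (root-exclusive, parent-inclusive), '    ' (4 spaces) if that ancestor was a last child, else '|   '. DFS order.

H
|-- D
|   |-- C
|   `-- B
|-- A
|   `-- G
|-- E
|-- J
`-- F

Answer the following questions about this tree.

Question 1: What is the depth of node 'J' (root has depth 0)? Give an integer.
Path from root to J: H -> J
Depth = number of edges = 1

Answer: 1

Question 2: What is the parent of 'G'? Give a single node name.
Scan adjacency: G appears as child of A

Answer: A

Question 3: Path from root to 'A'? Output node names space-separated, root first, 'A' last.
Answer: H A

Derivation:
Walk down from root: H -> A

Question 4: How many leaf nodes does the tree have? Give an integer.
Answer: 6

Derivation:
Leaves (nodes with no children): B, C, E, F, G, J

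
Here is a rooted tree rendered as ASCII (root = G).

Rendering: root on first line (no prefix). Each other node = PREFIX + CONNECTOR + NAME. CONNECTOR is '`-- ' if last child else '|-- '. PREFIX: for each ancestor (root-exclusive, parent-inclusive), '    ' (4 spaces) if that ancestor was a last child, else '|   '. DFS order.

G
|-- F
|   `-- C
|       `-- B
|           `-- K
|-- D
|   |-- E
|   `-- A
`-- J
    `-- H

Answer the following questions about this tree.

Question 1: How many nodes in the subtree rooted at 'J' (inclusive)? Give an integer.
Subtree rooted at J contains: H, J
Count = 2

Answer: 2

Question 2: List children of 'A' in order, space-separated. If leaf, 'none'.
Answer: none

Derivation:
Node A's children (from adjacency): (leaf)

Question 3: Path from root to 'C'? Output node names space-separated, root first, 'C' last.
Answer: G F C

Derivation:
Walk down from root: G -> F -> C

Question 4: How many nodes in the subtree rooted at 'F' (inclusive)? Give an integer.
Answer: 4

Derivation:
Subtree rooted at F contains: B, C, F, K
Count = 4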